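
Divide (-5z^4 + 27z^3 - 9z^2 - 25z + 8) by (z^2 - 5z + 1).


(-5z^4 + 27z^3 - 9z^2 - 25z + 8) / (z^2 - 5z + 1)
Step 1: -5z^2 * (z^2 - 5z + 1) = -5z^4 + 25z^3 - 5z^2; subtract.
Step 2: 2z * (z^2 - 5z + 1) = 2z^3 - 10z^2 + 2z; subtract.
Step 3: 6 * (z^2 - 5z + 1) = 6z^2 - 30z + 6; subtract.
Quotient: -5z^2 + 2z + 6, Remainder: 3z + 2


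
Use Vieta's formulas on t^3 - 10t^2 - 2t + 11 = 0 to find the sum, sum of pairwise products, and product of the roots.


Monic cubic t^3+bt^2+ct+d=0: sum=-b, pairwise sum=c, product=-d.
b=-10, c=-2, d=11
r1+r2+r3 = 10
r1r2+r1r3+r2r3 = -2
r1r2r3 = -11


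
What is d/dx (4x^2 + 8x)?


Apply the power rule term by term:
  d/dx(4x^2) = 8x
  d/dx(8x) = 8
p'(x) = 8x + 8


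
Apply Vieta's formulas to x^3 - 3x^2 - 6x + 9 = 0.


Monic cubic x^3+bx^2+cx+d=0: sum=-b, pairwise sum=c, product=-d.
b=-3, c=-6, d=9
r1+r2+r3 = 3
r1r2+r1r3+r2r3 = -6
r1r2r3 = -9


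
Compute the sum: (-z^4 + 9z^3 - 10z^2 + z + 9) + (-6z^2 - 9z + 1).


Align terms by degree and add:
  -z^4 + 9z^3 - 10z^2 + z + 9
  -6z^2 - 9z + 1
= -z^4 + 9z^3 - 16z^2 - 8z + 10


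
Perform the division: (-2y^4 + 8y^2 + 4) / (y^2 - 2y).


(-2y^4 + 8y^2 + 4) / (y^2 - 2y)
Step 1: -2y^2 * (y^2 - 2y) = -2y^4 + 4y^3; subtract.
Step 2: -4y * (y^2 - 2y) = -4y^3 + 8y^2; subtract.
Step 3: 0 * (y^2 - 2y) = 0; subtract.
Quotient: -2y^2 - 4y, Remainder: 4


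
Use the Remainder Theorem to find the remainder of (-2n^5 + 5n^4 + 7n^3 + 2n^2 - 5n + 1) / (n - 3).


By the Remainder Theorem, the remainder equals p(3):
  -2*(3)^5 = -486
  5*(3)^4 = 405
  7*(3)^3 = 189
  2*(3)^2 = 18
  -5*(3)^1 = -15
  constant: 1
Sum: -486 + 405 + 189 + 18 - 15 + 1 = 112


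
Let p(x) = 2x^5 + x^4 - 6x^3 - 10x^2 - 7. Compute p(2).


Using direct substitution:
  2 * (2)^5 = 64
  1 * (2)^4 = 16
  -6 * (2)^3 = -48
  -10 * (2)^2 = -40
  0 * (2)^1 = 0
  constant: -7
Sum = 64 + 16 - 48 - 40 + 0 - 7 = -15


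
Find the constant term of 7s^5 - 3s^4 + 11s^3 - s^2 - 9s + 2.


Read off the constant term: 2


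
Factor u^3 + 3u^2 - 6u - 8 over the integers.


Try integer roots (divisors of -8). u=2: p(2)=0.
Divide out (u - 2): quotient is u^2 + 5u + 4.
Factor the quadratic: (u + 1)(u + 4)
Result: (u - 2)(u + 1)(u + 4)


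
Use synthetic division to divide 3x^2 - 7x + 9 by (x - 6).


Synthetic division with c = 6. Coefficients: 3, -7, 9
Bring down 3.
  3 * 6 = 18; 18 - 7 = 11
  11 * 6 = 66; 66 + 9 = 75
Quotient: 3x + 11, Remainder: 75


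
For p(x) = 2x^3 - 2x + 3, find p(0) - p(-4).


p(0) = 3
p(-4) = -117
p(0) - p(-4) = 3 + 117 = 120


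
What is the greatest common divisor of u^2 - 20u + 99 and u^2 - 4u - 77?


Factor each:
  u^2 - 20u + 99 = (u - 11)(u - 9)
  u^2 - 4u - 77 = (u - 11)(u + 7)
Common monic factor: u - 11


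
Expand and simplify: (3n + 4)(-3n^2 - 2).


Distribute each term of the first polynomial:
  (3n)(-3n^2 - 2) = -9n^3 - 6n
  (4)(-3n^2 - 2) = -12n^2 - 8
Sum: -9n^3 - 12n^2 - 6n - 8


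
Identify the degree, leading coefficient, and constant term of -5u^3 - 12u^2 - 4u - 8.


Highest power of u is 3, with coefficient -5. Constant term is -8.
Degree = 3, leading coefficient = -5, constant term = -8


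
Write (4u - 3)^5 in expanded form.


Expand (4u - 3)^5 by repeated multiplication:
  (4u - 3)^2 = 16u^2 - 24u + 9
  (4u - 3)^3 = 64u^3 - 144u^2 + 108u - 27
  (4u - 3)^4 = 256u^4 - 768u^3 + 864u^2 - 432u + 81
= 1024u^5 - 3840u^4 + 5760u^3 - 4320u^2 + 1620u - 243


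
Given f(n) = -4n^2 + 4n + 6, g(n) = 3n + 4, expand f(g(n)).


Substitute g(n) into f:
f(g(n)) = -4*(3n + 4)^2 + 4*(3n + 4) + 6
(3n + 4)^2 = 9n^2 + 24n + 16
Expand and combine: -36n^2 - 84n - 42


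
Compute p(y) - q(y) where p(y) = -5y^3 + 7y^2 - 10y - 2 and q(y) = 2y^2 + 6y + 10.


Distribute the minus sign:
  (-5y^3 + 7y^2 - 10y - 2)
- (2y^2 + 6y + 10)
Negate second polynomial: -2y^2 - 6y - 10
Add: -5y^3 + 5y^2 - 16y - 12


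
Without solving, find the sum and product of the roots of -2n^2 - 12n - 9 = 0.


For an^2+bn+c=0: sum = -b/a, product = c/a.
a=-2, b=-12, c=-9
Sum = -(-12)/-2 = -6
Product = (-9)/-2 = 9/2


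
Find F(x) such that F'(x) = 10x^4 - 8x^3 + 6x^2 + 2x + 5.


Reverse power rule on each term:
  ∫ 10x^4 dx = 2x^5
  ∫ -8x^3 dx = -2x^4
  ∫ 6x^2 dx = 2x^3
  ∫ 2x dx = x^2
  ∫ 5 dx = 5x
F(x) = 2x^5 - 2x^4 + 2x^3 + x^2 + 5x + C


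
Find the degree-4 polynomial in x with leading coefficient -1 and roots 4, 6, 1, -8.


p(x) = -(x - 4)(x - 6)(x - 1)(x + 8)
Expand: -x^4 + 3x^3 + 54x^2 - 248x + 192


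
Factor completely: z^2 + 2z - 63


Roots satisfy r1 + r2 = -b/a = -2 and r1*r2 = c/a = -63.
So r1 = -9, r2 = 7.
z^2 + 2z - 63 = (z - r1)(z - r2) = (z + 9)(z - 7)


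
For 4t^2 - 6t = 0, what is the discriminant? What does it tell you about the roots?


D = b^2 - 4ac = (-6)^2 - 4(4)(0) = 36 = 36
Since D > 0: two distinct rational roots


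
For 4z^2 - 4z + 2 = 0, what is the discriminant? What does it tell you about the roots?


D = b^2 - 4ac = (-4)^2 - 4(4)(2) = 16 - 32 = -16
Since D < 0: two complex conjugate roots (no real roots)


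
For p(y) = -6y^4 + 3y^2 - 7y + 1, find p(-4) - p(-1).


p(-4) = -1459
p(-1) = 5
p(-4) - p(-1) = -1459 - 5 = -1464


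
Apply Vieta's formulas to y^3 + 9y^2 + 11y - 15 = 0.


Monic cubic y^3+by^2+cy+d=0: sum=-b, pairwise sum=c, product=-d.
b=9, c=11, d=-15
r1+r2+r3 = -9
r1r2+r1r3+r2r3 = 11
r1r2r3 = 15


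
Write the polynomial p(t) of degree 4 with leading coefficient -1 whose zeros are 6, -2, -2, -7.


p(t) = -(t - 6)(t + 2)(t + 2)(t + 7)
Expand: -t^4 - 5t^3 + 34t^2 + 164t + 168


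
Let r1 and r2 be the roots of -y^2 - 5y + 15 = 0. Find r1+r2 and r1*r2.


For ay^2+by+c=0: sum = -b/a, product = c/a.
a=-1, b=-5, c=15
Sum = -(-5)/-1 = -5
Product = (15)/-1 = -15


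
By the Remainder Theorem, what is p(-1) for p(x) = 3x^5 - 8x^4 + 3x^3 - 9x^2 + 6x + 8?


By the Remainder Theorem, the remainder equals p(-1):
  3*(-1)^5 = -3
  -8*(-1)^4 = -8
  3*(-1)^3 = -3
  -9*(-1)^2 = -9
  6*(-1)^1 = -6
  constant: 8
Sum: -3 - 8 - 3 - 9 - 6 + 8 = -21


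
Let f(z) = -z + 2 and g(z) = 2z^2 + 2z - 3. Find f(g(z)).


Substitute g(z) into f:
f(g(z)) = -1*(2z^2 + 2z - 3) + 2
Expand and combine: -2z^2 - 2z + 5


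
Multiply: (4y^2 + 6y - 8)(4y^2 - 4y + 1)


Distribute each term of the first polynomial:
  (4y^2)(4y^2 - 4y + 1) = 16y^4 - 16y^3 + 4y^2
  (6y)(4y^2 - 4y + 1) = 24y^3 - 24y^2 + 6y
  (-8)(4y^2 - 4y + 1) = -32y^2 + 32y - 8
Sum: 16y^4 + 8y^3 - 52y^2 + 38y - 8


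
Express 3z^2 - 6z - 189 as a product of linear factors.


Roots satisfy r1 + r2 = -b/a = 2 and r1*r2 = c/a = -63.
So r1 = -7, r2 = 9.
3z^2 - 6z - 189 = 3(z - r1)(z - r2) = 3(z + 7)(z - 9)


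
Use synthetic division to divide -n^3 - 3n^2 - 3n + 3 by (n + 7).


Synthetic division with c = -7. Coefficients: -1, -3, -3, 3
Bring down -1.
  -1 * -7 = 7; 7 - 3 = 4
  4 * -7 = -28; -28 - 3 = -31
  -31 * -7 = 217; 217 + 3 = 220
Quotient: -n^2 + 4n - 31, Remainder: 220


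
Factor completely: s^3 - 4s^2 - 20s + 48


Try integer roots (divisors of 48). s=-4: p(-4)=0.
Divide out (s + 4): quotient is s^2 - 8s + 12.
Factor the quadratic: (s - 2)(s - 6)
Result: (s + 4)(s - 2)(s - 6)


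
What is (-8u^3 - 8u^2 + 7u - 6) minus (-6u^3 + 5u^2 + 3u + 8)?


Distribute the minus sign:
  (-8u^3 - 8u^2 + 7u - 6)
- (-6u^3 + 5u^2 + 3u + 8)
Negate second polynomial: 6u^3 - 5u^2 - 3u - 8
Add: -2u^3 - 13u^2 + 4u - 14


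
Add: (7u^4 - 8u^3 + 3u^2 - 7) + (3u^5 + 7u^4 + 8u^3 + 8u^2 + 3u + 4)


Align terms by degree and add:
  7u^4 - 8u^3 + 3u^2 - 7
+ 3u^5 + 7u^4 + 8u^3 + 8u^2 + 3u + 4
= 3u^5 + 14u^4 + 11u^2 + 3u - 3


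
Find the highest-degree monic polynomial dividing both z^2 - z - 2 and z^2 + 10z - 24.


Factor each:
  z^2 - z - 2 = (z - 2)(z + 1)
  z^2 + 10z - 24 = (z - 2)(z + 12)
Common monic factor: z - 2


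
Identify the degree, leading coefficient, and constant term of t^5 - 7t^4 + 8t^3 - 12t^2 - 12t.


Highest power of t is 5, with coefficient 1. Constant term is 0.
Degree = 5, leading coefficient = 1, constant term = 0


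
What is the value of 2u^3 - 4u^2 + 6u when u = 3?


Using direct substitution:
  2 * (3)^3 = 54
  -4 * (3)^2 = -36
  6 * (3)^1 = 18
  constant: 0
Sum = 54 - 36 + 18 + 0 = 36


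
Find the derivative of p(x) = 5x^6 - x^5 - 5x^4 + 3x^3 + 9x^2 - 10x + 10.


Apply the power rule term by term:
  d/dx(5x^6) = 30x^5
  d/dx(-x^5) = -5x^4
  d/dx(-5x^4) = -20x^3
  d/dx(3x^3) = 9x^2
  d/dx(9x^2) = 18x
  d/dx(-10x) = -10
  d/dx(10) = 0
p'(x) = 30x^5 - 5x^4 - 20x^3 + 9x^2 + 18x - 10


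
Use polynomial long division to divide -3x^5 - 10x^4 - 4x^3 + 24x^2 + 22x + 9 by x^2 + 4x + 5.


(-3x^5 - 10x^4 - 4x^3 + 24x^2 + 22x + 9) / (x^2 + 4x + 5)
Step 1: -3x^3 * (x^2 + 4x + 5) = -3x^5 - 12x^4 - 15x^3; subtract.
Step 2: 2x^2 * (x^2 + 4x + 5) = 2x^4 + 8x^3 + 10x^2; subtract.
Step 3: 3x * (x^2 + 4x + 5) = 3x^3 + 12x^2 + 15x; subtract.
Step 4: 2 * (x^2 + 4x + 5) = 2x^2 + 8x + 10; subtract.
Quotient: -3x^3 + 2x^2 + 3x + 2, Remainder: -x - 1


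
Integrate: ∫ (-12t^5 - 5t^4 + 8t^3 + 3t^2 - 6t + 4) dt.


Reverse power rule on each term:
  ∫ -12t^5 dt = -2t^6
  ∫ -5t^4 dt = -t^5
  ∫ 8t^3 dt = 2t^4
  ∫ 3t^2 dt = t^3
  ∫ -6t dt = -3t^2
  ∫ 4 dt = 4t
F(t) = -2t^6 - t^5 + 2t^4 + t^3 - 3t^2 + 4t + C


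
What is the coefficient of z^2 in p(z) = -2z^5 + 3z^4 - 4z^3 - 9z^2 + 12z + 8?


Read off the coefficient of z^2: -9


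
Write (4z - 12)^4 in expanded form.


Expand (4z - 12)^4 by repeated multiplication:
  (4z - 12)^2 = 16z^2 - 96z + 144
  (4z - 12)^3 = 64z^3 - 576z^2 + 1728z - 1728
= 256z^4 - 3072z^3 + 13824z^2 - 27648z + 20736


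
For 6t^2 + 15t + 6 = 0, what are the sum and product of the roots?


For at^2+bt+c=0: sum = -b/a, product = c/a.
a=6, b=15, c=6
Sum = -(15)/6 = -5/2
Product = (6)/6 = 1


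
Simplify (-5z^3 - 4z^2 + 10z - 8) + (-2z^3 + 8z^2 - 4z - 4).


Align terms by degree and add:
  -5z^3 - 4z^2 + 10z - 8
  -2z^3 + 8z^2 - 4z - 4
= -7z^3 + 4z^2 + 6z - 12


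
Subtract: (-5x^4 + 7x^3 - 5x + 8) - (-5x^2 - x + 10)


Distribute the minus sign:
  (-5x^4 + 7x^3 - 5x + 8)
- (-5x^2 - x + 10)
Negate second polynomial: 5x^2 + x - 10
Add: -5x^4 + 7x^3 + 5x^2 - 4x - 2


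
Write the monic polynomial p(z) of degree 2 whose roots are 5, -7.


p(z) = (z - 5)(z + 7)
Expand: z^2 + 2z - 35


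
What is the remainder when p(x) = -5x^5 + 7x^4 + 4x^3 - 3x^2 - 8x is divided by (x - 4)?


By the Remainder Theorem, the remainder equals p(4):
  -5*(4)^5 = -5120
  7*(4)^4 = 1792
  4*(4)^3 = 256
  -3*(4)^2 = -48
  -8*(4)^1 = -32
  constant: 0
Sum: -5120 + 1792 + 256 - 48 - 32 + 0 = -3152


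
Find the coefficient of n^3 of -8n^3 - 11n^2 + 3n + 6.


Read off the coefficient of n^3: -8


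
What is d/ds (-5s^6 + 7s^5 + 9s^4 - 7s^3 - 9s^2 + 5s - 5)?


Apply the power rule term by term:
  d/ds(-5s^6) = -30s^5
  d/ds(7s^5) = 35s^4
  d/ds(9s^4) = 36s^3
  d/ds(-7s^3) = -21s^2
  d/ds(-9s^2) = -18s
  d/ds(5s) = 5
  d/ds(-5) = 0
p'(s) = -30s^5 + 35s^4 + 36s^3 - 21s^2 - 18s + 5


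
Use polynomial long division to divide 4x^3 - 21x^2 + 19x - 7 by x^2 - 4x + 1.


(4x^3 - 21x^2 + 19x - 7) / (x^2 - 4x + 1)
Step 1: 4x * (x^2 - 4x + 1) = 4x^3 - 16x^2 + 4x; subtract.
Step 2: -5 * (x^2 - 4x + 1) = -5x^2 + 20x - 5; subtract.
Quotient: 4x - 5, Remainder: -5x - 2


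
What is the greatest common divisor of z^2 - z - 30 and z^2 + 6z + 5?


Factor each:
  z^2 - z - 30 = (z + 5)(z - 6)
  z^2 + 6z + 5 = (z + 5)(z + 1)
Common monic factor: z + 5


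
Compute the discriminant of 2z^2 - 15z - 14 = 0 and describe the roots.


D = b^2 - 4ac = (-15)^2 - 4(2)(-14) = 225 + 112 = 337
Since D > 0: two distinct irrational roots


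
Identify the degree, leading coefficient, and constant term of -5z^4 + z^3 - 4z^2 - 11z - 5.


Highest power of z is 4, with coefficient -5. Constant term is -5.
Degree = 4, leading coefficient = -5, constant term = -5


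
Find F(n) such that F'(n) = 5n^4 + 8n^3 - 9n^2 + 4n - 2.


Reverse power rule on each term:
  ∫ 5n^4 dn = n^5
  ∫ 8n^3 dn = 2n^4
  ∫ -9n^2 dn = -3n^3
  ∫ 4n dn = 2n^2
  ∫ -2 dn = -2n
F(n) = n^5 + 2n^4 - 3n^3 + 2n^2 - 2n + C


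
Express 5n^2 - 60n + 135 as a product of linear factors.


Roots satisfy r1 + r2 = -b/a = 12 and r1*r2 = c/a = 27.
So r1 = 3, r2 = 9.
5n^2 - 60n + 135 = 5(n - r1)(n - r2) = 5(n - 3)(n - 9)


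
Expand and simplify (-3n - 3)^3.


Expand (-3n - 3)^3 by repeated multiplication:
  (-3n - 3)^2 = 9n^2 + 18n + 9
= -27n^3 - 81n^2 - 81n - 27


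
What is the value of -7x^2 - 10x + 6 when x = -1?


Using direct substitution:
  -7 * (-1)^2 = -7
  -10 * (-1)^1 = 10
  constant: 6
Sum = -7 + 10 + 6 = 9


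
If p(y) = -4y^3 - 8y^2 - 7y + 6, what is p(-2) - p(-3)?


p(-2) = 20
p(-3) = 63
p(-2) - p(-3) = 20 - 63 = -43


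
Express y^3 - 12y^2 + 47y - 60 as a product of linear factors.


Try integer roots (divisors of -60). y=4: p(4)=0.
Divide out (y - 4): quotient is y^2 - 8y + 15.
Factor the quadratic: (y - 3)(y - 5)
Result: (y - 4)(y - 3)(y - 5)


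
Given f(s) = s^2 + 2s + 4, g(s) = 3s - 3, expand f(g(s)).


Substitute g(s) into f:
f(g(s)) = 1*(3s - 3)^2 + 2*(3s - 3) + 4
(3s - 3)^2 = 9s^2 - 18s + 9
Expand and combine: 9s^2 - 12s + 7


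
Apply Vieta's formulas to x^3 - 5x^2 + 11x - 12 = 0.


Monic cubic x^3+bx^2+cx+d=0: sum=-b, pairwise sum=c, product=-d.
b=-5, c=11, d=-12
r1+r2+r3 = 5
r1r2+r1r3+r2r3 = 11
r1r2r3 = 12


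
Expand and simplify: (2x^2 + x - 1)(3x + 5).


Distribute each term of the first polynomial:
  (2x^2)(3x + 5) = 6x^3 + 10x^2
  (x)(3x + 5) = 3x^2 + 5x
  (-1)(3x + 5) = -3x - 5
Sum: 6x^3 + 13x^2 + 2x - 5


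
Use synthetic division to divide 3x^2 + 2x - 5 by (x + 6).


Synthetic division with c = -6. Coefficients: 3, 2, -5
Bring down 3.
  3 * -6 = -18; -18 + 2 = -16
  -16 * -6 = 96; 96 - 5 = 91
Quotient: 3x - 16, Remainder: 91


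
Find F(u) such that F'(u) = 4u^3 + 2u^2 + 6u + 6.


Reverse power rule on each term:
  ∫ 4u^3 du = u^4
  ∫ 2u^2 du = (2/3)u^3
  ∫ 6u du = 3u^2
  ∫ 6 du = 6u
F(u) = u^4 + (2/3)u^3 + 3u^2 + 6u + C


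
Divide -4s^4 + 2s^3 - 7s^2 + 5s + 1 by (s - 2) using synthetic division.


Synthetic division with c = 2. Coefficients: -4, 2, -7, 5, 1
Bring down -4.
  -4 * 2 = -8; -8 + 2 = -6
  -6 * 2 = -12; -12 - 7 = -19
  -19 * 2 = -38; -38 + 5 = -33
  -33 * 2 = -66; -66 + 1 = -65
Quotient: -4s^3 - 6s^2 - 19s - 33, Remainder: -65


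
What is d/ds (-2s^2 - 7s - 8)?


Apply the power rule term by term:
  d/ds(-2s^2) = -4s
  d/ds(-7s) = -7
  d/ds(-8) = 0
p'(s) = -4s - 7


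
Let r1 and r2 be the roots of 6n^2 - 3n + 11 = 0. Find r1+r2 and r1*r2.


For an^2+bn+c=0: sum = -b/a, product = c/a.
a=6, b=-3, c=11
Sum = -(-3)/6 = 1/2
Product = (11)/6 = 11/6


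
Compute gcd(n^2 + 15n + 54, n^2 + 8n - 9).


Factor each:
  n^2 + 15n + 54 = (n + 9)(n + 6)
  n^2 + 8n - 9 = (n + 9)(n - 1)
Common monic factor: n + 9


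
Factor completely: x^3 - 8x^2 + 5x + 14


Try integer roots (divisors of 14). x=-1: p(-1)=0.
Divide out (x + 1): quotient is x^2 - 9x + 14.
Factor the quadratic: (x - 7)(x - 2)
Result: (x + 1)(x - 7)(x - 2)


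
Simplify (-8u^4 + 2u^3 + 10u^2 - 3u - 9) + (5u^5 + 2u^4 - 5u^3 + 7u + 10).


Align terms by degree and add:
  -8u^4 + 2u^3 + 10u^2 - 3u - 9
+ 5u^5 + 2u^4 - 5u^3 + 7u + 10
= 5u^5 - 6u^4 - 3u^3 + 10u^2 + 4u + 1


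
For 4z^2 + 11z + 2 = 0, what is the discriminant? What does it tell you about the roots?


D = b^2 - 4ac = (11)^2 - 4(4)(2) = 121 - 32 = 89
Since D > 0: two distinct irrational roots


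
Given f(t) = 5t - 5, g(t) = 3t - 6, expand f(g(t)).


Substitute g(t) into f:
f(g(t)) = 5*(3t - 6) + (-5)
Expand and combine: 15t - 35


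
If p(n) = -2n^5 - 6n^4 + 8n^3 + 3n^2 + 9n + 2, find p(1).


Using direct substitution:
  -2 * (1)^5 = -2
  -6 * (1)^4 = -6
  8 * (1)^3 = 8
  3 * (1)^2 = 3
  9 * (1)^1 = 9
  constant: 2
Sum = -2 - 6 + 8 + 3 + 9 + 2 = 14


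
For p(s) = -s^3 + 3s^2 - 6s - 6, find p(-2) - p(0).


p(-2) = 26
p(0) = -6
p(-2) - p(0) = 26 + 6 = 32


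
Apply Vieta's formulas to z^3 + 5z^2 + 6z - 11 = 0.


Monic cubic z^3+bz^2+cz+d=0: sum=-b, pairwise sum=c, product=-d.
b=5, c=6, d=-11
r1+r2+r3 = -5
r1r2+r1r3+r2r3 = 6
r1r2r3 = 11


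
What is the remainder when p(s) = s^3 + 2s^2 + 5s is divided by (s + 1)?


By the Remainder Theorem, the remainder equals p(-1):
  1*(-1)^3 = -1
  2*(-1)^2 = 2
  5*(-1)^1 = -5
  constant: 0
Sum: -1 + 2 - 5 + 0 = -4


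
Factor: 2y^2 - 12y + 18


Roots satisfy r1 + r2 = -b/a = 6 and r1*r2 = c/a = 9.
So r1 = 3, r2 = 3.
2y^2 - 12y + 18 = 2(y - r1)(y - r2) = 2(y - 3)(y - 3)


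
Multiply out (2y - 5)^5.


Expand (2y - 5)^5 by repeated multiplication:
  (2y - 5)^2 = 4y^2 - 20y + 25
  (2y - 5)^3 = 8y^3 - 60y^2 + 150y - 125
  (2y - 5)^4 = 16y^4 - 160y^3 + 600y^2 - 1000y + 625
= 32y^5 - 400y^4 + 2000y^3 - 5000y^2 + 6250y - 3125


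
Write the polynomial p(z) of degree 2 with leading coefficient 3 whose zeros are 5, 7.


p(z) = 3(z - 5)(z - 7)
Expand: 3z^2 - 36z + 105


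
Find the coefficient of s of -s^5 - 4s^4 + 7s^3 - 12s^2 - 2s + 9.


Read off the coefficient of s: -2


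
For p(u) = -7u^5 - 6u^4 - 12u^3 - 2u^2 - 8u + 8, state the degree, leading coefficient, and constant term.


Highest power of u is 5, with coefficient -7. Constant term is 8.
Degree = 5, leading coefficient = -7, constant term = 8


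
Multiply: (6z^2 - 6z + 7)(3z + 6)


Distribute each term of the first polynomial:
  (6z^2)(3z + 6) = 18z^3 + 36z^2
  (-6z)(3z + 6) = -18z^2 - 36z
  (7)(3z + 6) = 21z + 42
Sum: 18z^3 + 18z^2 - 15z + 42


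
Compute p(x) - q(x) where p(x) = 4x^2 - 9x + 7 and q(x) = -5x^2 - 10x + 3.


Distribute the minus sign:
  (4x^2 - 9x + 7)
- (-5x^2 - 10x + 3)
Negate second polynomial: 5x^2 + 10x - 3
Add: 9x^2 + x + 4


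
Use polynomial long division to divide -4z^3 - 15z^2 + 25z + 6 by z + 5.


(-4z^3 - 15z^2 + 25z + 6) / (z + 5)
Step 1: -4z^2 * (z + 5) = -4z^3 - 20z^2; subtract.
Step 2: 5z * (z + 5) = 5z^2 + 25z; subtract.
Step 3: 0 * (z + 5) = 0; subtract.
Quotient: -4z^2 + 5z, Remainder: 6


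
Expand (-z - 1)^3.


Expand (-z - 1)^3 by repeated multiplication:
  (-z - 1)^2 = z^2 + 2z + 1
= -z^3 - 3z^2 - 3z - 1


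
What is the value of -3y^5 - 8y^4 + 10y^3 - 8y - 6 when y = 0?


Using direct substitution:
  -3 * (0)^5 = 0
  -8 * (0)^4 = 0
  10 * (0)^3 = 0
  0 * (0)^2 = 0
  -8 * (0)^1 = 0
  constant: -6
Sum = 0 + 0 + 0 + 0 + 0 - 6 = -6


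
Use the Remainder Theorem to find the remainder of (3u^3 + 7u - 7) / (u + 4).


By the Remainder Theorem, the remainder equals p(-4):
  3*(-4)^3 = -192
  0*(-4)^2 = 0
  7*(-4)^1 = -28
  constant: -7
Sum: -192 + 0 - 28 - 7 = -227


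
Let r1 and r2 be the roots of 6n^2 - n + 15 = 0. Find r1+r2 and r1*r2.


For an^2+bn+c=0: sum = -b/a, product = c/a.
a=6, b=-1, c=15
Sum = -(-1)/6 = 1/6
Product = (15)/6 = 5/2


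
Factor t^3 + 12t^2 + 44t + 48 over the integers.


Try integer roots (divisors of 48). t=-6: p(-6)=0.
Divide out (t + 6): quotient is t^2 + 6t + 8.
Factor the quadratic: (t + 2)(t + 4)
Result: (t + 6)(t + 2)(t + 4)


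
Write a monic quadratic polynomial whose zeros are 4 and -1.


p(n) = (n - 4)(n + 1)
Expand: n^2 - 3n - 4


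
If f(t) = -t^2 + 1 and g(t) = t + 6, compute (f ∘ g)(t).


Substitute g(t) into f:
f(g(t)) = -1*(t + 6)^2 + 1
(t + 6)^2 = t^2 + 12t + 36
Expand and combine: -t^2 - 12t - 35


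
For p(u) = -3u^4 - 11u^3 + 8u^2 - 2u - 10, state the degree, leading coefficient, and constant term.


Highest power of u is 4, with coefficient -3. Constant term is -10.
Degree = 4, leading coefficient = -3, constant term = -10


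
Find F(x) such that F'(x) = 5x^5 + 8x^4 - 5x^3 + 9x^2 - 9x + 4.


Reverse power rule on each term:
  ∫ 5x^5 dx = (5/6)x^6
  ∫ 8x^4 dx = (8/5)x^5
  ∫ -5x^3 dx = -(5/4)x^4
  ∫ 9x^2 dx = 3x^3
  ∫ -9x dx = -(9/2)x^2
  ∫ 4 dx = 4x
F(x) = (5/6)x^6 + (8/5)x^5 - (5/4)x^4 + 3x^3 - (9/2)x^2 + 4x + C


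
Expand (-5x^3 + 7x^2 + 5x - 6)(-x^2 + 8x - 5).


Distribute each term of the first polynomial:
  (-5x^3)(-x^2 + 8x - 5) = 5x^5 - 40x^4 + 25x^3
  (7x^2)(-x^2 + 8x - 5) = -7x^4 + 56x^3 - 35x^2
  (5x)(-x^2 + 8x - 5) = -5x^3 + 40x^2 - 25x
  (-6)(-x^2 + 8x - 5) = 6x^2 - 48x + 30
Sum: 5x^5 - 47x^4 + 76x^3 + 11x^2 - 73x + 30


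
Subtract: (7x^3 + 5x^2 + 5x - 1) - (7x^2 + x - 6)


Distribute the minus sign:
  (7x^3 + 5x^2 + 5x - 1)
- (7x^2 + x - 6)
Negate second polynomial: -7x^2 - x + 6
Add: 7x^3 - 2x^2 + 4x + 5


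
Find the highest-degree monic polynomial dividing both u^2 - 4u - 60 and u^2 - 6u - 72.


Factor each:
  u^2 - 4u - 60 = (u + 6)(u - 10)
  u^2 - 6u - 72 = (u + 6)(u - 12)
Common monic factor: u + 6


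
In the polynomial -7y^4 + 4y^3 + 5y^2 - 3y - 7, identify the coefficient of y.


Read off the coefficient of y: -3


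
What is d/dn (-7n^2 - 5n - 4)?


Apply the power rule term by term:
  d/dn(-7n^2) = -14n
  d/dn(-5n) = -5
  d/dn(-4) = 0
p'(n) = -14n - 5


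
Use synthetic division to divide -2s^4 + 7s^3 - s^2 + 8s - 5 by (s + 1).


Synthetic division with c = -1. Coefficients: -2, 7, -1, 8, -5
Bring down -2.
  -2 * -1 = 2; 2 + 7 = 9
  9 * -1 = -9; -9 - 1 = -10
  -10 * -1 = 10; 10 + 8 = 18
  18 * -1 = -18; -18 - 5 = -23
Quotient: -2s^3 + 9s^2 - 10s + 18, Remainder: -23


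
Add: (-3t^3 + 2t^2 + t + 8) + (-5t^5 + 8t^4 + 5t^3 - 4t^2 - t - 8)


Align terms by degree and add:
  -3t^3 + 2t^2 + t + 8
  -5t^5 + 8t^4 + 5t^3 - 4t^2 - t - 8
= -5t^5 + 8t^4 + 2t^3 - 2t^2


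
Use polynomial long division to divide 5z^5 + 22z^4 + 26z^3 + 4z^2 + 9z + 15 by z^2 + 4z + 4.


(5z^5 + 22z^4 + 26z^3 + 4z^2 + 9z + 15) / (z^2 + 4z + 4)
Step 1: 5z^3 * (z^2 + 4z + 4) = 5z^5 + 20z^4 + 20z^3; subtract.
Step 2: 2z^2 * (z^2 + 4z + 4) = 2z^4 + 8z^3 + 8z^2; subtract.
Step 3: -2z * (z^2 + 4z + 4) = -2z^3 - 8z^2 - 8z; subtract.
Step 4: 4 * (z^2 + 4z + 4) = 4z^2 + 16z + 16; subtract.
Quotient: 5z^3 + 2z^2 - 2z + 4, Remainder: z - 1


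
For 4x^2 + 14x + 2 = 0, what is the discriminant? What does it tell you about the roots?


D = b^2 - 4ac = (14)^2 - 4(4)(2) = 196 - 32 = 164
Since D > 0: two distinct irrational roots


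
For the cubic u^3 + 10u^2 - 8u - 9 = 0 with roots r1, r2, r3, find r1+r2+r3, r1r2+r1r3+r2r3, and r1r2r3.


Monic cubic u^3+bu^2+cu+d=0: sum=-b, pairwise sum=c, product=-d.
b=10, c=-8, d=-9
r1+r2+r3 = -10
r1r2+r1r3+r2r3 = -8
r1r2r3 = 9


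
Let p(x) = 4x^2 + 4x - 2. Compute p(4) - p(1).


p(4) = 78
p(1) = 6
p(4) - p(1) = 78 - 6 = 72


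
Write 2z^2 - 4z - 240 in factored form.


Roots satisfy r1 + r2 = -b/a = 2 and r1*r2 = c/a = -120.
So r1 = -10, r2 = 12.
2z^2 - 4z - 240 = 2(z - r1)(z - r2) = 2(z + 10)(z - 12)


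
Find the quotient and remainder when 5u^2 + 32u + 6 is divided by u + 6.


(5u^2 + 32u + 6) / (u + 6)
Step 1: 5u * (u + 6) = 5u^2 + 30u; subtract.
Step 2: 2 * (u + 6) = 2u + 12; subtract.
Quotient: 5u + 2, Remainder: -6


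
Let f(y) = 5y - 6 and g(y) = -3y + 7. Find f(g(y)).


Substitute g(y) into f:
f(g(y)) = 5*(-3y + 7) + (-6)
Expand and combine: -15y + 29


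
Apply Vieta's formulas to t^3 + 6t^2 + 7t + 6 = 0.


Monic cubic t^3+bt^2+ct+d=0: sum=-b, pairwise sum=c, product=-d.
b=6, c=7, d=6
r1+r2+r3 = -6
r1r2+r1r3+r2r3 = 7
r1r2r3 = -6


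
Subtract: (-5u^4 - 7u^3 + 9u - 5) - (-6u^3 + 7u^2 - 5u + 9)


Distribute the minus sign:
  (-5u^4 - 7u^3 + 9u - 5)
- (-6u^3 + 7u^2 - 5u + 9)
Negate second polynomial: 6u^3 - 7u^2 + 5u - 9
Add: -5u^4 - u^3 - 7u^2 + 14u - 14


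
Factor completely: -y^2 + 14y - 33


Roots satisfy r1 + r2 = -b/a = 14 and r1*r2 = c/a = 33.
So r1 = 3, r2 = 11.
-y^2 + 14y - 33 = -(y - r1)(y - r2) = -(y - 3)(y - 11)


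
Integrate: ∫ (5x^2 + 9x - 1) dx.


Reverse power rule on each term:
  ∫ 5x^2 dx = (5/3)x^3
  ∫ 9x dx = (9/2)x^2
  ∫ -1 dx = -x
F(x) = (5/3)x^3 + (9/2)x^2 - x + C


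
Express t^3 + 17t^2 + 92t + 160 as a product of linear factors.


Try integer roots (divisors of 160). t=-5: p(-5)=0.
Divide out (t + 5): quotient is t^2 + 12t + 32.
Factor the quadratic: (t + 4)(t + 8)
Result: (t + 5)(t + 4)(t + 8)


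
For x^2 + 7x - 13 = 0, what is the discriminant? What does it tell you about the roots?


D = b^2 - 4ac = (7)^2 - 4(1)(-13) = 49 + 52 = 101
Since D > 0: two distinct irrational roots


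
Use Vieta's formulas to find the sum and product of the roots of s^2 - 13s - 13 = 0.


For as^2+bs+c=0: sum = -b/a, product = c/a.
a=1, b=-13, c=-13
Sum = -(-13)/1 = 13
Product = (-13)/1 = -13


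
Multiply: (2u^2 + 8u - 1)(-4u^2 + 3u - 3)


Distribute each term of the first polynomial:
  (2u^2)(-4u^2 + 3u - 3) = -8u^4 + 6u^3 - 6u^2
  (8u)(-4u^2 + 3u - 3) = -32u^3 + 24u^2 - 24u
  (-1)(-4u^2 + 3u - 3) = 4u^2 - 3u + 3
Sum: -8u^4 - 26u^3 + 22u^2 - 27u + 3


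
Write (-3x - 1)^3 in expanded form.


Expand (-3x - 1)^3 by repeated multiplication:
  (-3x - 1)^2 = 9x^2 + 6x + 1
= -27x^3 - 27x^2 - 9x - 1


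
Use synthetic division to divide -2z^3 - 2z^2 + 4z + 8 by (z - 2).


Synthetic division with c = 2. Coefficients: -2, -2, 4, 8
Bring down -2.
  -2 * 2 = -4; -4 - 2 = -6
  -6 * 2 = -12; -12 + 4 = -8
  -8 * 2 = -16; -16 + 8 = -8
Quotient: -2z^2 - 6z - 8, Remainder: -8


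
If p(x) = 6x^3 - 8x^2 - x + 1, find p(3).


Using direct substitution:
  6 * (3)^3 = 162
  -8 * (3)^2 = -72
  -1 * (3)^1 = -3
  constant: 1
Sum = 162 - 72 - 3 + 1 = 88


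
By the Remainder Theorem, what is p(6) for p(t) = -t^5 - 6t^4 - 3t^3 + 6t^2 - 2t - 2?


By the Remainder Theorem, the remainder equals p(6):
  -1*(6)^5 = -7776
  -6*(6)^4 = -7776
  -3*(6)^3 = -648
  6*(6)^2 = 216
  -2*(6)^1 = -12
  constant: -2
Sum: -7776 - 7776 - 648 + 216 - 12 - 2 = -15998


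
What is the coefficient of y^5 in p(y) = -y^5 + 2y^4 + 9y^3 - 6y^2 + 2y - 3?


Read off the coefficient of y^5: -1


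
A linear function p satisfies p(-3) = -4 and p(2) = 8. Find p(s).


p(s) = ms + b. Using p(-3)=-4, p(2)=8:
m = (-4 - 8)/(-3 - 2) = -12/-5 = 12/5
b = -4 - m*(-3) = -4 + 36/5 = 16/5
p(s) = (12/5)s + (16/5)


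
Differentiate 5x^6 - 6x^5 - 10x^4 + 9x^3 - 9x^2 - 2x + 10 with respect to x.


Apply the power rule term by term:
  d/dx(5x^6) = 30x^5
  d/dx(-6x^5) = -30x^4
  d/dx(-10x^4) = -40x^3
  d/dx(9x^3) = 27x^2
  d/dx(-9x^2) = -18x
  d/dx(-2x) = -2
  d/dx(10) = 0
p'(x) = 30x^5 - 30x^4 - 40x^3 + 27x^2 - 18x - 2


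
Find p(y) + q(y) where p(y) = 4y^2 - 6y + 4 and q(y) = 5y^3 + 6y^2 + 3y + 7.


Align terms by degree and add:
  4y^2 - 6y + 4
+ 5y^3 + 6y^2 + 3y + 7
= 5y^3 + 10y^2 - 3y + 11


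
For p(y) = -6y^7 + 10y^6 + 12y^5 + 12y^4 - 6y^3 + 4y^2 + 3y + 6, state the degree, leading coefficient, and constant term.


Highest power of y is 7, with coefficient -6. Constant term is 6.
Degree = 7, leading coefficient = -6, constant term = 6


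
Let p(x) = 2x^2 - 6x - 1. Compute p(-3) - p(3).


p(-3) = 35
p(3) = -1
p(-3) - p(3) = 35 + 1 = 36


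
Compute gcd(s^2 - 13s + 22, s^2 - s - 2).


Factor each:
  s^2 - 13s + 22 = (s - 2)(s - 11)
  s^2 - s - 2 = (s - 2)(s + 1)
Common monic factor: s - 2


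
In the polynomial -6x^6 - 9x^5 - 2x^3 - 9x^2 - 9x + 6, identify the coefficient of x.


Read off the coefficient of x: -9


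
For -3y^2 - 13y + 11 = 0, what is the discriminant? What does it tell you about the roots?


D = b^2 - 4ac = (-13)^2 - 4(-3)(11) = 169 + 132 = 301
Since D > 0: two distinct irrational roots


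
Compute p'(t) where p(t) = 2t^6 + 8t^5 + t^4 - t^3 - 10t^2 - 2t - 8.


Apply the power rule term by term:
  d/dt(2t^6) = 12t^5
  d/dt(8t^5) = 40t^4
  d/dt(t^4) = 4t^3
  d/dt(-t^3) = -3t^2
  d/dt(-10t^2) = -20t
  d/dt(-2t) = -2
  d/dt(-8) = 0
p'(t) = 12t^5 + 40t^4 + 4t^3 - 3t^2 - 20t - 2


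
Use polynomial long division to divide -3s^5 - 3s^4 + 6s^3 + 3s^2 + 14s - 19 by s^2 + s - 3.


(-3s^5 - 3s^4 + 6s^3 + 3s^2 + 14s - 19) / (s^2 + s - 3)
Step 1: -3s^3 * (s^2 + s - 3) = -3s^5 - 3s^4 + 9s^3; subtract.
Step 2: 0 * (s^2 + s - 3) = 0; subtract.
Step 3: -3s * (s^2 + s - 3) = -3s^3 - 3s^2 + 9s; subtract.
Step 4: 6 * (s^2 + s - 3) = 6s^2 + 6s - 18; subtract.
Quotient: -3s^3 - 3s + 6, Remainder: -s - 1


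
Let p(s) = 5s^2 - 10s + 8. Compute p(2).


Using direct substitution:
  5 * (2)^2 = 20
  -10 * (2)^1 = -20
  constant: 8
Sum = 20 - 20 + 8 = 8


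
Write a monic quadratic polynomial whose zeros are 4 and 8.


p(y) = (y - 4)(y - 8)
Expand: y^2 - 12y + 32


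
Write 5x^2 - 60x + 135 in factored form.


Roots satisfy r1 + r2 = -b/a = 12 and r1*r2 = c/a = 27.
So r1 = 9, r2 = 3.
5x^2 - 60x + 135 = 5(x - r1)(x - r2) = 5(x - 9)(x - 3)


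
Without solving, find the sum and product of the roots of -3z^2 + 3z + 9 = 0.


For az^2+bz+c=0: sum = -b/a, product = c/a.
a=-3, b=3, c=9
Sum = -(3)/-3 = 1
Product = (9)/-3 = -3


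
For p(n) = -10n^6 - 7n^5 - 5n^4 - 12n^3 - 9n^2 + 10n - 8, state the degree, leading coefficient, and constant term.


Highest power of n is 6, with coefficient -10. Constant term is -8.
Degree = 6, leading coefficient = -10, constant term = -8


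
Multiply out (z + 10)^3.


Expand (z + 10)^3 by repeated multiplication:
  (z + 10)^2 = z^2 + 20z + 100
= z^3 + 30z^2 + 300z + 1000


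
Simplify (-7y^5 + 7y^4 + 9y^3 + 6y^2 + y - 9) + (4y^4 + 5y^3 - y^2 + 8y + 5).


Align terms by degree and add:
  -7y^5 + 7y^4 + 9y^3 + 6y^2 + y - 9
+ 4y^4 + 5y^3 - y^2 + 8y + 5
= -7y^5 + 11y^4 + 14y^3 + 5y^2 + 9y - 4


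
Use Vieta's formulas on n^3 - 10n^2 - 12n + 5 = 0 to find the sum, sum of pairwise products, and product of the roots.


Monic cubic n^3+bn^2+cn+d=0: sum=-b, pairwise sum=c, product=-d.
b=-10, c=-12, d=5
r1+r2+r3 = 10
r1r2+r1r3+r2r3 = -12
r1r2r3 = -5


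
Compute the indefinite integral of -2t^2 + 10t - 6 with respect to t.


Reverse power rule on each term:
  ∫ -2t^2 dt = -(2/3)t^3
  ∫ 10t dt = 5t^2
  ∫ -6 dt = -6t
F(t) = -(2/3)t^3 + 5t^2 - 6t + C


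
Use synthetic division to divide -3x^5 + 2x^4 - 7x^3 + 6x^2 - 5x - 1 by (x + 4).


Synthetic division with c = -4. Coefficients: -3, 2, -7, 6, -5, -1
Bring down -3.
  -3 * -4 = 12; 12 + 2 = 14
  14 * -4 = -56; -56 - 7 = -63
  -63 * -4 = 252; 252 + 6 = 258
  258 * -4 = -1032; -1032 - 5 = -1037
  -1037 * -4 = 4148; 4148 - 1 = 4147
Quotient: -3x^4 + 14x^3 - 63x^2 + 258x - 1037, Remainder: 4147


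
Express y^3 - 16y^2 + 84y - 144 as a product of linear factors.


Try integer roots (divisors of -144). y=4: p(4)=0.
Divide out (y - 4): quotient is y^2 - 12y + 36.
Factor the quadratic: (y - 6)(y - 6)
Result: (y - 4)(y - 6)(y - 6)


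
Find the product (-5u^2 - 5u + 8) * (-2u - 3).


Distribute each term of the first polynomial:
  (-5u^2)(-2u - 3) = 10u^3 + 15u^2
  (-5u)(-2u - 3) = 10u^2 + 15u
  (8)(-2u - 3) = -16u - 24
Sum: 10u^3 + 25u^2 - u - 24


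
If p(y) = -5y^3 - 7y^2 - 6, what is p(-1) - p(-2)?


p(-1) = -8
p(-2) = 6
p(-1) - p(-2) = -8 - 6 = -14


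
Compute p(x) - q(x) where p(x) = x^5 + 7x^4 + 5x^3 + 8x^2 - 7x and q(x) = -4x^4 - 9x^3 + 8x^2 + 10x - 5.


Distribute the minus sign:
  (x^5 + 7x^4 + 5x^3 + 8x^2 - 7x)
- (-4x^4 - 9x^3 + 8x^2 + 10x - 5)
Negate second polynomial: 4x^4 + 9x^3 - 8x^2 - 10x + 5
Add: x^5 + 11x^4 + 14x^3 - 17x + 5


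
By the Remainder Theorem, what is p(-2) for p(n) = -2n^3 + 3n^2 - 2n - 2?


By the Remainder Theorem, the remainder equals p(-2):
  -2*(-2)^3 = 16
  3*(-2)^2 = 12
  -2*(-2)^1 = 4
  constant: -2
Sum: 16 + 12 + 4 - 2 = 30


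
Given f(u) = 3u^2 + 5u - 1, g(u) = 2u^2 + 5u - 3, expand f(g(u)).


Substitute g(u) into f:
f(g(u)) = 3*(2u^2 + 5u - 3)^2 + 5*(2u^2 + 5u - 3) + (-1)
(2u^2 + 5u - 3)^2 = 4u^4 + 20u^3 + 13u^2 - 30u + 9
Expand and combine: 12u^4 + 60u^3 + 49u^2 - 65u + 11


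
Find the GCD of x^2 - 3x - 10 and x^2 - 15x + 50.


Factor each:
  x^2 - 3x - 10 = (x - 5)(x + 2)
  x^2 - 15x + 50 = (x - 5)(x - 10)
Common monic factor: x - 5


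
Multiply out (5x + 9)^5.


Expand (5x + 9)^5 by repeated multiplication:
  (5x + 9)^2 = 25x^2 + 90x + 81
  (5x + 9)^3 = 125x^3 + 675x^2 + 1215x + 729
  (5x + 9)^4 = 625x^4 + 4500x^3 + 12150x^2 + 14580x + 6561
= 3125x^5 + 28125x^4 + 101250x^3 + 182250x^2 + 164025x + 59049


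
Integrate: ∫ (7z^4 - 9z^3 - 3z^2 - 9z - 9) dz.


Reverse power rule on each term:
  ∫ 7z^4 dz = (7/5)z^5
  ∫ -9z^3 dz = -(9/4)z^4
  ∫ -3z^2 dz = -z^3
  ∫ -9z dz = -(9/2)z^2
  ∫ -9 dz = -9z
F(z) = (7/5)z^5 - (9/4)z^4 - z^3 - (9/2)z^2 - 9z + C


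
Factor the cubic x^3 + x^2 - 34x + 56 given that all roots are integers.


Try integer roots (divisors of 56). x=4: p(4)=0.
Divide out (x - 4): quotient is x^2 + 5x - 14.
Factor the quadratic: (x - 2)(x + 7)
Result: (x - 4)(x - 2)(x + 7)


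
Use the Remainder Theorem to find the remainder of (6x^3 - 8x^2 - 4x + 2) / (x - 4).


By the Remainder Theorem, the remainder equals p(4):
  6*(4)^3 = 384
  -8*(4)^2 = -128
  -4*(4)^1 = -16
  constant: 2
Sum: 384 - 128 - 16 + 2 = 242


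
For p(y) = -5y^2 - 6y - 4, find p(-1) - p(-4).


p(-1) = -3
p(-4) = -60
p(-1) - p(-4) = -3 + 60 = 57


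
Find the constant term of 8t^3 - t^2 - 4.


Read off the constant term: -4


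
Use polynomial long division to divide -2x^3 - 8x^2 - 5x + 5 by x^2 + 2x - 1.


(-2x^3 - 8x^2 - 5x + 5) / (x^2 + 2x - 1)
Step 1: -2x * (x^2 + 2x - 1) = -2x^3 - 4x^2 + 2x; subtract.
Step 2: -4 * (x^2 + 2x - 1) = -4x^2 - 8x + 4; subtract.
Quotient: -2x - 4, Remainder: x + 1


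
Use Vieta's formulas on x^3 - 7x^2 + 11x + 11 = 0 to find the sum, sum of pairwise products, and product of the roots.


Monic cubic x^3+bx^2+cx+d=0: sum=-b, pairwise sum=c, product=-d.
b=-7, c=11, d=11
r1+r2+r3 = 7
r1r2+r1r3+r2r3 = 11
r1r2r3 = -11


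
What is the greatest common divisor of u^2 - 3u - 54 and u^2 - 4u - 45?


Factor each:
  u^2 - 3u - 54 = (u - 9)(u + 6)
  u^2 - 4u - 45 = (u - 9)(u + 5)
Common monic factor: u - 9


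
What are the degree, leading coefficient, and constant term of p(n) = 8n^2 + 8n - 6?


Highest power of n is 2, with coefficient 8. Constant term is -6.
Degree = 2, leading coefficient = 8, constant term = -6


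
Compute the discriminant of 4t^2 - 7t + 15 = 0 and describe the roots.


D = b^2 - 4ac = (-7)^2 - 4(4)(15) = 49 - 240 = -191
Since D < 0: two complex conjugate roots (no real roots)


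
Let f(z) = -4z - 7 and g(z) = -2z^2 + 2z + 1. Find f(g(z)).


Substitute g(z) into f:
f(g(z)) = -4*(-2z^2 + 2z + 1) + (-7)
Expand and combine: 8z^2 - 8z - 11


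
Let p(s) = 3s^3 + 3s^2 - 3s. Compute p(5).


Using direct substitution:
  3 * (5)^3 = 375
  3 * (5)^2 = 75
  -3 * (5)^1 = -15
  constant: 0
Sum = 375 + 75 - 15 + 0 = 435


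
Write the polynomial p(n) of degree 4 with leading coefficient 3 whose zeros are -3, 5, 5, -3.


p(n) = 3(n + 3)(n - 5)(n - 5)(n + 3)
Expand: 3n^4 - 12n^3 - 78n^2 + 180n + 675


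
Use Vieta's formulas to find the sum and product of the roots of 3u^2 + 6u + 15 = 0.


For au^2+bu+c=0: sum = -b/a, product = c/a.
a=3, b=6, c=15
Sum = -(6)/3 = -2
Product = (15)/3 = 5


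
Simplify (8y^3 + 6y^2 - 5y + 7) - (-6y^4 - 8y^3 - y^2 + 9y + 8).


Distribute the minus sign:
  (8y^3 + 6y^2 - 5y + 7)
- (-6y^4 - 8y^3 - y^2 + 9y + 8)
Negate second polynomial: 6y^4 + 8y^3 + y^2 - 9y - 8
Add: 6y^4 + 16y^3 + 7y^2 - 14y - 1


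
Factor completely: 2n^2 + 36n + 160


Roots satisfy r1 + r2 = -b/a = -18 and r1*r2 = c/a = 80.
So r1 = -10, r2 = -8.
2n^2 + 36n + 160 = 2(n - r1)(n - r2) = 2(n + 10)(n + 8)


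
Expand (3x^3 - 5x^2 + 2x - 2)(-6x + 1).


Distribute each term of the first polynomial:
  (3x^3)(-6x + 1) = -18x^4 + 3x^3
  (-5x^2)(-6x + 1) = 30x^3 - 5x^2
  (2x)(-6x + 1) = -12x^2 + 2x
  (-2)(-6x + 1) = 12x - 2
Sum: -18x^4 + 33x^3 - 17x^2 + 14x - 2


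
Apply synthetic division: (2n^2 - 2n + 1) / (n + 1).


Synthetic division with c = -1. Coefficients: 2, -2, 1
Bring down 2.
  2 * -1 = -2; -2 - 2 = -4
  -4 * -1 = 4; 4 + 1 = 5
Quotient: 2n - 4, Remainder: 5


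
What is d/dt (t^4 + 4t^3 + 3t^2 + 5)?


Apply the power rule term by term:
  d/dt(t^4) = 4t^3
  d/dt(4t^3) = 12t^2
  d/dt(3t^2) = 6t
  d/dt(5) = 0
p'(t) = 4t^3 + 12t^2 + 6t


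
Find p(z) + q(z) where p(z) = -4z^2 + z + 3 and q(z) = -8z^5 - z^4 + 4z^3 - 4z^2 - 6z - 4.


Align terms by degree and add:
  -4z^2 + z + 3
  -8z^5 - z^4 + 4z^3 - 4z^2 - 6z - 4
= -8z^5 - z^4 + 4z^3 - 8z^2 - 5z - 1


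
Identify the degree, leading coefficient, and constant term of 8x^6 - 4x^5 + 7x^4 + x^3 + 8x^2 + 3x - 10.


Highest power of x is 6, with coefficient 8. Constant term is -10.
Degree = 6, leading coefficient = 8, constant term = -10


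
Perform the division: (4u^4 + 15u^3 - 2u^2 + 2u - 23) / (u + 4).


(4u^4 + 15u^3 - 2u^2 + 2u - 23) / (u + 4)
Step 1: 4u^3 * (u + 4) = 4u^4 + 16u^3; subtract.
Step 2: -u^2 * (u + 4) = -u^3 - 4u^2; subtract.
Step 3: 2u * (u + 4) = 2u^2 + 8u; subtract.
Step 4: -6 * (u + 4) = -6u - 24; subtract.
Quotient: 4u^3 - u^2 + 2u - 6, Remainder: 1


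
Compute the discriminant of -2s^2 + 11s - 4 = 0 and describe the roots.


D = b^2 - 4ac = (11)^2 - 4(-2)(-4) = 121 - 32 = 89
Since D > 0: two distinct irrational roots


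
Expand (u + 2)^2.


Expand (u + 2)^2 by repeated multiplication:
= u^2 + 4u + 4


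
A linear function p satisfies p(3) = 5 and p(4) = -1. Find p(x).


p(x) = mx + b. Using p(3)=5, p(4)=-1:
m = (5 + 1)/(3 - 4) = 6/-1 = -6
b = 5 - m*(3) = 5 + 18 = 23
p(x) = -6x + 23


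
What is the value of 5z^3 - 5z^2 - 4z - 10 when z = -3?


Using direct substitution:
  5 * (-3)^3 = -135
  -5 * (-3)^2 = -45
  -4 * (-3)^1 = 12
  constant: -10
Sum = -135 - 45 + 12 - 10 = -178


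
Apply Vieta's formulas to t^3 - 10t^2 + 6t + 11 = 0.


Monic cubic t^3+bt^2+ct+d=0: sum=-b, pairwise sum=c, product=-d.
b=-10, c=6, d=11
r1+r2+r3 = 10
r1r2+r1r3+r2r3 = 6
r1r2r3 = -11


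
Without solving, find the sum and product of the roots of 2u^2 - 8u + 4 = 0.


For au^2+bu+c=0: sum = -b/a, product = c/a.
a=2, b=-8, c=4
Sum = -(-8)/2 = 4
Product = (4)/2 = 2


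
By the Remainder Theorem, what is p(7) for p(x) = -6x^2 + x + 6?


By the Remainder Theorem, the remainder equals p(7):
  -6*(7)^2 = -294
  1*(7)^1 = 7
  constant: 6
Sum: -294 + 7 + 6 = -281


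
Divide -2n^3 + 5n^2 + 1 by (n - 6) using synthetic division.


Synthetic division with c = 6. Coefficients: -2, 5, 0, 1
Bring down -2.
  -2 * 6 = -12; -12 + 5 = -7
  -7 * 6 = -42; -42 + 0 = -42
  -42 * 6 = -252; -252 + 1 = -251
Quotient: -2n^2 - 7n - 42, Remainder: -251


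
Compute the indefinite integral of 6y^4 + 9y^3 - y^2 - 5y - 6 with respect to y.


Reverse power rule on each term:
  ∫ 6y^4 dy = (6/5)y^5
  ∫ 9y^3 dy = (9/4)y^4
  ∫ -y^2 dy = -(1/3)y^3
  ∫ -5y dy = -(5/2)y^2
  ∫ -6 dy = -6y
F(y) = (6/5)y^5 + (9/4)y^4 - (1/3)y^3 - (5/2)y^2 - 6y + C


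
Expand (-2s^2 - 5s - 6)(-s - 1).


Distribute each term of the first polynomial:
  (-2s^2)(-s - 1) = 2s^3 + 2s^2
  (-5s)(-s - 1) = 5s^2 + 5s
  (-6)(-s - 1) = 6s + 6
Sum: 2s^3 + 7s^2 + 11s + 6


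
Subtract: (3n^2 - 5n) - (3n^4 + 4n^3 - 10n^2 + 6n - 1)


Distribute the minus sign:
  (3n^2 - 5n)
- (3n^4 + 4n^3 - 10n^2 + 6n - 1)
Negate second polynomial: -3n^4 - 4n^3 + 10n^2 - 6n + 1
Add: -3n^4 - 4n^3 + 13n^2 - 11n + 1


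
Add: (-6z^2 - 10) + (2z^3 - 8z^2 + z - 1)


Align terms by degree and add:
  -6z^2 - 10
+ 2z^3 - 8z^2 + z - 1
= 2z^3 - 14z^2 + z - 11


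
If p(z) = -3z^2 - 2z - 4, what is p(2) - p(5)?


p(2) = -20
p(5) = -89
p(2) - p(5) = -20 + 89 = 69


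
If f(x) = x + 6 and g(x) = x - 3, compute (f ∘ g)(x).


Substitute g(x) into f:
f(g(x)) = 1*(x - 3) + 6
Expand and combine: x + 3


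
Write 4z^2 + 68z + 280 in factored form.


Roots satisfy r1 + r2 = -b/a = -17 and r1*r2 = c/a = 70.
So r1 = -10, r2 = -7.
4z^2 + 68z + 280 = 4(z - r1)(z - r2) = 4(z + 10)(z + 7)
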